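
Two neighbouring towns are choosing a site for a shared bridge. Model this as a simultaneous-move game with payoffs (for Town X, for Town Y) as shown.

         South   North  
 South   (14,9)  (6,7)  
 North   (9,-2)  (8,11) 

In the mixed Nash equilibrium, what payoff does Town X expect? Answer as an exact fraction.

Town Y mixes with probability q on South, chosen so Town X is indifferent: 14q + 6(1−q) = 9q + 8(1−q) gives q = 2/7.
Town X's expected payoff (from either row, since indifferent) is 14·2/7 + 6·5/7 = 58/7.

58/7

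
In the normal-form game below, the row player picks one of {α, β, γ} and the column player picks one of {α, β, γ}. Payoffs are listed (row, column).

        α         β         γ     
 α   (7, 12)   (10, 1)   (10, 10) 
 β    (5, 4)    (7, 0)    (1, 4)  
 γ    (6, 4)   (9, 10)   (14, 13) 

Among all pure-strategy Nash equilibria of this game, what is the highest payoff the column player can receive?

13

Both α is a pure NE (the row player: 7 ≥ 6; the column player: 12 ≥ 10). The column player gets 12.
Both γ is a pure NE (the row player: 14 ≥ 10; the column player: 13 ≥ 10). The column player gets 13.
Every other cell has a profitable deviation for at least one player. Highest of {12, 13} is 13.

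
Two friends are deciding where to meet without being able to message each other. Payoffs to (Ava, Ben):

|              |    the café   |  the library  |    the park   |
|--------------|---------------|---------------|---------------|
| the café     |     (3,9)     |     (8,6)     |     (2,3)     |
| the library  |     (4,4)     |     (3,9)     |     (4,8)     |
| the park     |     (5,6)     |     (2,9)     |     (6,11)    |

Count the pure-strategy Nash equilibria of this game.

1

Both the park: Ava gets 6 (best alternative 4); Ben gets 11 (best alternative 9). Neither deviates — NE.
Both the café is not a NE: Ava would switch to the park (5 > 3).
No other cell survives both best-response checks, so there is 1 pure NE.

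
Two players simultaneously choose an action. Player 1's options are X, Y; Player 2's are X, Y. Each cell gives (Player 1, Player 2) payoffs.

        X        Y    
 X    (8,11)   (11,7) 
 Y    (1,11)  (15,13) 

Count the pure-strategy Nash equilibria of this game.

2

Both X: Player 1 gets 8 (best alternative 1); Player 2 gets 11 (best alternative 7). Neither deviates — NE.
Both Y: Player 1 gets 15 (best alternative 11); Player 2 gets 13 (best alternative 11). Neither deviates — NE.
(X, Y) is not a NE: Player 1 would switch to Y (15 > 11).
No other cell survives both best-response checks, so there are 2 pure NE.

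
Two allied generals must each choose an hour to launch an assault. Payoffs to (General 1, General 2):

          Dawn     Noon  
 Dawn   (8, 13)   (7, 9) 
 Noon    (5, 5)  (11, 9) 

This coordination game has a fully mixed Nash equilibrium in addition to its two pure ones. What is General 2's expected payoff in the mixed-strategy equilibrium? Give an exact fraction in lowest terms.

General 1 mixes with probability p on Dawn, chosen so General 2 is indifferent: 13p + 5(1−p) = 9p + 9(1−p) gives p = 1/2.
General 2's expected payoff is 13·1/2 + 5·1/2 = 9.

9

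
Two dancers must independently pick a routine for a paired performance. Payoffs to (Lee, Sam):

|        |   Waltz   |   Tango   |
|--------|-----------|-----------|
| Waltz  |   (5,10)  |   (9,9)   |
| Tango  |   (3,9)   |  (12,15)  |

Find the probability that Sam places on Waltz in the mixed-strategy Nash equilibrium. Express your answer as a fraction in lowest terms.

Sam's mix q on Waltz must make Lee indifferent between Waltz and Tango.
Lee's payoff from Waltz: 5q + 9(1−q). From Tango: 3q + 12(1−q).
Set equal: 2q = 3(1−q) → q = 3/5.

3/5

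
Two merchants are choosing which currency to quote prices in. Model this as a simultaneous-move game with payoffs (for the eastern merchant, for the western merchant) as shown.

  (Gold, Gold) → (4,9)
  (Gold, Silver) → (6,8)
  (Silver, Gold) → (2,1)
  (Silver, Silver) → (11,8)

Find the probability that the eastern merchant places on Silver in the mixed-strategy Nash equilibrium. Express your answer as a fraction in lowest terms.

The eastern merchant's mix p on Gold must make the western merchant indifferent between Gold and Silver.
The western merchant's payoff from Gold: 9p + 1(1−p). From Silver: 8p + 8(1−p).
Set equal: 1p = 7(1−p) → p = 7/8.
Probability on Silver is 1 − 7/8 = 1/8.

1/8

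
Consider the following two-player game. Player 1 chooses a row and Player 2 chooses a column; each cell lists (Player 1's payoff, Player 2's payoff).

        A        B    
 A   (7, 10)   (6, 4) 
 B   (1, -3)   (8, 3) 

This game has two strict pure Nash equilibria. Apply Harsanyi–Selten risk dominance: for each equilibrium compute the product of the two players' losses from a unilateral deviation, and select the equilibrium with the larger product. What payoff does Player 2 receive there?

At both A: Player 1 loses 7 − 1 = 6 by deviating; Player 2 loses 10 − 4 = 6. Product = 6·6 = 36.
At both B: Player 1 loses 8 − 6 = 2 by deviating; Player 2 loses 3 − (-3) = 6. Product = 2·6 = 12.
36 > 12, so both A is risk-dominant. Player 2's payoff there is 10.

10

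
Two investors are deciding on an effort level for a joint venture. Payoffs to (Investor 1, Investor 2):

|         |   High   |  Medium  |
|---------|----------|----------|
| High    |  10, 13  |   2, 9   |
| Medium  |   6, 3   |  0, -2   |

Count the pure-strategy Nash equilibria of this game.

Both High: Investor 1 gets 10 (best alternative 6); Investor 2 gets 13 (best alternative 9). Neither deviates — NE.
Both Medium is not a NE: Investor 1 would switch to High (2 > 0).
No other cell survives both best-response checks, so there is 1 pure NE.

1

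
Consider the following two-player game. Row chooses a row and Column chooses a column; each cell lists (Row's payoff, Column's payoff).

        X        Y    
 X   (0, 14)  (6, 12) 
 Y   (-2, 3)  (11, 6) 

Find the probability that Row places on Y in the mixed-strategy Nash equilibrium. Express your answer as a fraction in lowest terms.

Row's mix p on X must make Column indifferent between X and Y.
Column's payoff from X: 14p + 3(1−p). From Y: 12p + 6(1−p).
Set equal: 2p = 3(1−p) → p = 3/5.
Probability on Y is 1 − 3/5 = 2/5.

2/5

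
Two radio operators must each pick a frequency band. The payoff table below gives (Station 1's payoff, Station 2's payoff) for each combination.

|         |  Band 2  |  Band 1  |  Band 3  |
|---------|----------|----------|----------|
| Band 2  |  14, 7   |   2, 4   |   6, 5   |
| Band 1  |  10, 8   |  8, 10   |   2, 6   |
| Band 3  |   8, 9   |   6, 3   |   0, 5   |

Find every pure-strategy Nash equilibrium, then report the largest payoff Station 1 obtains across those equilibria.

14

Both Band 2 is a pure NE (Station 1: 14 ≥ 10; Station 2: 7 ≥ 5). Station 1 gets 14.
Both Band 1 is a pure NE (Station 1: 8 ≥ 6; Station 2: 10 ≥ 8). Station 1 gets 8.
Every other cell has a profitable deviation for at least one player. Highest of {14, 8} is 14.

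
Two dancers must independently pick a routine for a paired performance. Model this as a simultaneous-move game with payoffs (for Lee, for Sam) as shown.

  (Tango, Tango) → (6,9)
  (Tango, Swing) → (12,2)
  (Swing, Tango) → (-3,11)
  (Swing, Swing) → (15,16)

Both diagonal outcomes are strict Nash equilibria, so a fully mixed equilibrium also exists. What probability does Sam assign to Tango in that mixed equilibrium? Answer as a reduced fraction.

1/4

Sam's mix q on Tango must make Lee indifferent between Tango and Swing.
Lee's payoff from Tango: 6q + 12(1−q). From Swing: (-3)q + 15(1−q).
Set equal: 9q = 3(1−q) → q = 3/12 = 1/4.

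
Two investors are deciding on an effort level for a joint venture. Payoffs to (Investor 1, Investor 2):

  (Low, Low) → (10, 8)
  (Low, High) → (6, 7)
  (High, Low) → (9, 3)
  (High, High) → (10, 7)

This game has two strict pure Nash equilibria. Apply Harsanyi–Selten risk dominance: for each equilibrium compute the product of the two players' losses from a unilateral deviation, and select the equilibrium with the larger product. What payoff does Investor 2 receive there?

At both Low: Investor 1 loses 10 − 9 = 1 by deviating; Investor 2 loses 8 − 7 = 1. Product = 1·1 = 1.
At both High: Investor 1 loses 10 − 6 = 4 by deviating; Investor 2 loses 7 − 3 = 4. Product = 4·4 = 16.
16 > 1, so both High is risk-dominant. Investor 2's payoff there is 7.

7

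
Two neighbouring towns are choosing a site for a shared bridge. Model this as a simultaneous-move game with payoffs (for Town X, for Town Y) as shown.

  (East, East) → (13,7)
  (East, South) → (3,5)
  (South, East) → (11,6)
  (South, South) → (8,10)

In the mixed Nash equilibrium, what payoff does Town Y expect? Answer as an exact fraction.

Town X mixes with probability p on East, chosen so Town Y is indifferent: 7p + 6(1−p) = 5p + 10(1−p) gives p = 2/3.
Town Y's expected payoff is 7·2/3 + 6·1/3 = 20/3.

20/3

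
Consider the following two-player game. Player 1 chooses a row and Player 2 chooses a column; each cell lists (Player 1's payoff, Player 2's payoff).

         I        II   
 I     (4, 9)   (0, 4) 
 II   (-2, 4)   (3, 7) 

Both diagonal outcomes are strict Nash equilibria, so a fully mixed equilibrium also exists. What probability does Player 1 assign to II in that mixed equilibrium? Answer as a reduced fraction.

5/8

Player 1's mix p on I must make Player 2 indifferent between I and II.
Player 2's payoff from I: 9p + 4(1−p). From II: 4p + 7(1−p).
Set equal: 5p = 3(1−p) → p = 3/8.
Probability on II is 1 − 3/8 = 5/8.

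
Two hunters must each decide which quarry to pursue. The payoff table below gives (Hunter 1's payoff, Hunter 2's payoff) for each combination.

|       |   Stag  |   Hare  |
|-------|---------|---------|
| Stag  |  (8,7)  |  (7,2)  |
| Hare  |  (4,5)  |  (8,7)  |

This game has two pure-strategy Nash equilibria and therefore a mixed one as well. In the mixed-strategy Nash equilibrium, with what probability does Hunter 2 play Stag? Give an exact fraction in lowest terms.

Hunter 2's mix q on Stag must make Hunter 1 indifferent between Stag and Hare.
Hunter 1's payoff from Stag: 8q + 7(1−q). From Hare: 4q + 8(1−q).
Set equal: 4q = 1(1−q) → q = 1/5.

1/5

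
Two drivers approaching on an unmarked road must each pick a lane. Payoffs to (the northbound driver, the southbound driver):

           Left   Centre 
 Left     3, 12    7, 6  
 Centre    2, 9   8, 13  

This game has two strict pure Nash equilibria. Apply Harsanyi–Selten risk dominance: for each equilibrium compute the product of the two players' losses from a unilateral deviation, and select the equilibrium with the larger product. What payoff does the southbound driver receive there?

12

At both Left: the northbound driver loses 3 − 2 = 1 by deviating; the southbound driver loses 12 − 6 = 6. Product = 1·6 = 6.
At both Centre: the northbound driver loses 8 − 7 = 1 by deviating; the southbound driver loses 13 − 9 = 4. Product = 1·4 = 4.
6 > 4, so both Left is risk-dominant. The southbound driver's payoff there is 12.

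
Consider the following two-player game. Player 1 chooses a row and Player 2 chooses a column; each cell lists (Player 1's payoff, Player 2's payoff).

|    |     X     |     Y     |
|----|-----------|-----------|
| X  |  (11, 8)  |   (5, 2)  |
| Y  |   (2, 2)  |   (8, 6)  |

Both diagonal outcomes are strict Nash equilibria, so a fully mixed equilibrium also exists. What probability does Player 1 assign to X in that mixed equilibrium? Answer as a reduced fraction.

Player 1's mix p on X must make Player 2 indifferent between X and Y.
Player 2's payoff from X: 8p + 2(1−p). From Y: 2p + 6(1−p).
Set equal: 6p = 4(1−p) → p = 4/10 = 2/5.

2/5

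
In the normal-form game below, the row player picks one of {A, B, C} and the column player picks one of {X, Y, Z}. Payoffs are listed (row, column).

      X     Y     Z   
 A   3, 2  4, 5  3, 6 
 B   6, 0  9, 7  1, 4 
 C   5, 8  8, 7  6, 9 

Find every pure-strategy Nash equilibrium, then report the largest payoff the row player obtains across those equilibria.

9

(B, Y) is a pure NE (the row player: 9 ≥ 8; the column player: 7 ≥ 4). The row player gets 9.
(C, Z) is a pure NE (the row player: 6 ≥ 3; the column player: 9 ≥ 8). The row player gets 6.
Every other cell has a profitable deviation for at least one player. Highest of {9, 6} is 9.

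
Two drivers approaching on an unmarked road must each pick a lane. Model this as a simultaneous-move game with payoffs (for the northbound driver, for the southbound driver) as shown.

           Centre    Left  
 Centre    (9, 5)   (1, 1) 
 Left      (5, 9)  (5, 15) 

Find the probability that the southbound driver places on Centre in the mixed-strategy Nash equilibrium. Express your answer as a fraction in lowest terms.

1/2

The southbound driver's mix q on Centre must make the northbound driver indifferent between Centre and Left.
The northbound driver's payoff from Centre: 9q + 1(1−q). From Left: 5q + 5(1−q).
Set equal: 4q = 4(1−q) → q = 4/8 = 1/2.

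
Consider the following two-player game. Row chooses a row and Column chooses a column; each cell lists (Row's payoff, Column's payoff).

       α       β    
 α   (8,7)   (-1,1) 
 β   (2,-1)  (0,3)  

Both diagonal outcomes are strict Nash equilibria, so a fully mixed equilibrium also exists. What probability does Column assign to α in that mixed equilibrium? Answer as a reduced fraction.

Column's mix q on α must make Row indifferent between α and β.
Row's payoff from α: 8q + (-1)(1−q). From β: 2q + 0(1−q).
Set equal: 6q = 1(1−q) → q = 1/7.

1/7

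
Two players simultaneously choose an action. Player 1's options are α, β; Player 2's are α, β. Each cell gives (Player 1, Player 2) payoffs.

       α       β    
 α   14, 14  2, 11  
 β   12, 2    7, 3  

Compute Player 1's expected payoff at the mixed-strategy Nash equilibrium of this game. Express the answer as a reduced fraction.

Player 2 mixes with probability q on α, chosen so Player 1 is indifferent: 14q + 2(1−q) = 12q + 7(1−q) gives q = 5/7.
Player 1's expected payoff (from either row, since indifferent) is 14·5/7 + 2·2/7 = 74/7.

74/7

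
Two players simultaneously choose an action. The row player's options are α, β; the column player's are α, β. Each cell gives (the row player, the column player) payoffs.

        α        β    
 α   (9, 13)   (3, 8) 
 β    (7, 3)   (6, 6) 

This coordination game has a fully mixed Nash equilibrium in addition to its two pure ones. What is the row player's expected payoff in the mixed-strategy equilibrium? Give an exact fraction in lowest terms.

The column player mixes with probability q on α, chosen so the row player is indifferent: 9q + 3(1−q) = 7q + 6(1−q) gives q = 3/5.
The row player's expected payoff (from either row, since indifferent) is 9·3/5 + 3·2/5 = 33/5.

33/5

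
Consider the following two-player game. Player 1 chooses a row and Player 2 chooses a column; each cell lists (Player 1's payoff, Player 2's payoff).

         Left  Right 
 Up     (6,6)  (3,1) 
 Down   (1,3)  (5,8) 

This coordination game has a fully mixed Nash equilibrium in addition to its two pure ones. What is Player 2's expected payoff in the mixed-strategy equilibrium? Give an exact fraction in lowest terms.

Player 1 mixes with probability p on Up, chosen so Player 2 is indifferent: 6p + 3(1−p) = 1p + 8(1−p) gives p = 1/2.
Player 2's expected payoff is 6·1/2 + 3·1/2 = 9/2.

9/2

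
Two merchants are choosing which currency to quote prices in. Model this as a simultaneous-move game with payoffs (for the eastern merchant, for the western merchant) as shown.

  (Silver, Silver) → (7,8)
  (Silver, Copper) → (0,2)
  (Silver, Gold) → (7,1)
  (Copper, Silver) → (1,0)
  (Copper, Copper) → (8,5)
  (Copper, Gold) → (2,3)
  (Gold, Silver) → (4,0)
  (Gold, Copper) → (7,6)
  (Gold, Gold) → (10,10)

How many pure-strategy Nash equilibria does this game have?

3

Both Silver: the eastern merchant gets 7 (best alternative 4); the western merchant gets 8 (best alternative 2). Neither deviates — NE.
Both Copper: the eastern merchant gets 8 (best alternative 7); the western merchant gets 5 (best alternative 3). Neither deviates — NE.
Both Gold: the eastern merchant gets 10 (best alternative 7); the western merchant gets 10 (best alternative 6). Neither deviates — NE.
(Copper, Silver) is not a NE: the eastern merchant would switch to Silver (7 > 1).
No other cell survives both best-response checks, so there are 3 pure NE.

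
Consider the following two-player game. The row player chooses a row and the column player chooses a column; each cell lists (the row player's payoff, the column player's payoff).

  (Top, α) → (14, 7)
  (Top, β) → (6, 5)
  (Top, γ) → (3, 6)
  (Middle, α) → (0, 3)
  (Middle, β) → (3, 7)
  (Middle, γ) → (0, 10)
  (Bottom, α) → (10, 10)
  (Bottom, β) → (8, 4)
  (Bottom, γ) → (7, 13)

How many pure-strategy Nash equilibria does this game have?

2

(Top, α): the row player gets 14 (best alternative 10); the column player gets 7 (best alternative 6). Neither deviates — NE.
(Bottom, γ): the row player gets 7 (best alternative 3); the column player gets 13 (best alternative 10). Neither deviates — NE.
(Middle, β) is not a NE: the row player would switch to Bottom (8 > 3).
No other cell survives both best-response checks, so there are 2 pure NE.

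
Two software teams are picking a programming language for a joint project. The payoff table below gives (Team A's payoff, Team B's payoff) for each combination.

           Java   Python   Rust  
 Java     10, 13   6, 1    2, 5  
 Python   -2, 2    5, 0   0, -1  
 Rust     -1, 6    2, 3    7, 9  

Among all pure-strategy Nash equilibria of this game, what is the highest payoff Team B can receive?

13

Both Java is a pure NE (Team A: 10 ≥ -1; Team B: 13 ≥ 5). Team B gets 13.
Both Rust is a pure NE (Team A: 7 ≥ 2; Team B: 9 ≥ 6). Team B gets 9.
Every other cell has a profitable deviation for at least one player. Highest of {13, 9} is 13.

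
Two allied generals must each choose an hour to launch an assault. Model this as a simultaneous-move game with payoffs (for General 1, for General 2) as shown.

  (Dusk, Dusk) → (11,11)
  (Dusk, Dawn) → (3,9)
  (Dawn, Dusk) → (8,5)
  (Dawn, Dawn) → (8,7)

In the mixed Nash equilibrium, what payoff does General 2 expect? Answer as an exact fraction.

8

General 1 mixes with probability p on Dusk, chosen so General 2 is indifferent: 11p + 5(1−p) = 9p + 7(1−p) gives p = 1/2.
General 2's expected payoff is 11·1/2 + 5·1/2 = 8.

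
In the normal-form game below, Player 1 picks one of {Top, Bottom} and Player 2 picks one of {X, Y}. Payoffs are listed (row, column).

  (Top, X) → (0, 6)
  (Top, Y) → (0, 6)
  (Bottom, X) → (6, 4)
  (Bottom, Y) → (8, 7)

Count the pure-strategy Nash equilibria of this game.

(Bottom, Y): Player 1 gets 8 (best alternative 0); Player 2 gets 7 (best alternative 4). Neither deviates — NE.
(Top, X) is not a NE: Player 1 would switch to Bottom (6 > 0).
No other cell survives both best-response checks, so there is 1 pure NE.

1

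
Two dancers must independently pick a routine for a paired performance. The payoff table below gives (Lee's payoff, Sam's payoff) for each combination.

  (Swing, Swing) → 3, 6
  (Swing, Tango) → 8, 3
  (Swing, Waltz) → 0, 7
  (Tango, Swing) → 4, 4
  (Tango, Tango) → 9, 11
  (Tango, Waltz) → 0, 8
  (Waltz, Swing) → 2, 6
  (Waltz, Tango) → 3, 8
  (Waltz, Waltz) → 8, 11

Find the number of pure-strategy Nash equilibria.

2

Both Tango: Lee gets 9 (best alternative 8); Sam gets 11 (best alternative 8). Neither deviates — NE.
Both Waltz: Lee gets 8 (best alternative 0); Sam gets 11 (best alternative 8). Neither deviates — NE.
Both Swing is not a NE: Lee would switch to Tango (4 > 3).
No other cell survives both best-response checks, so there are 2 pure NE.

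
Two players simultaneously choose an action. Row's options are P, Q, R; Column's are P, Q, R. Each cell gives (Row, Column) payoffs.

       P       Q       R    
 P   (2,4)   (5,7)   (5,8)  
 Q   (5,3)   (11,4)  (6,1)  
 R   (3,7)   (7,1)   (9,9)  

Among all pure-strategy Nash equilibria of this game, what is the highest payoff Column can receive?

Both Q is a pure NE (Row: 11 ≥ 7; Column: 4 ≥ 3). Column gets 4.
Both R is a pure NE (Row: 9 ≥ 6; Column: 9 ≥ 7). Column gets 9.
Every other cell has a profitable deviation for at least one player. Highest of {4, 9} is 9.

9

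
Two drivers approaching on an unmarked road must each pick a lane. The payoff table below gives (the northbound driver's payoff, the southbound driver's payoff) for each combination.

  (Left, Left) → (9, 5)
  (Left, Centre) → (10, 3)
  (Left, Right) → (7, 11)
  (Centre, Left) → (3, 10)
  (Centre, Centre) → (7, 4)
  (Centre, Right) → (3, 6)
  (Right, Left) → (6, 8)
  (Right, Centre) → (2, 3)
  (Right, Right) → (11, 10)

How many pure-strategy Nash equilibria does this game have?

1

Both Right: the northbound driver gets 11 (best alternative 7); the southbound driver gets 10 (best alternative 8). Neither deviates — NE.
Both Centre is not a NE: the northbound driver would switch to Left (10 > 7).
No other cell survives both best-response checks, so there is 1 pure NE.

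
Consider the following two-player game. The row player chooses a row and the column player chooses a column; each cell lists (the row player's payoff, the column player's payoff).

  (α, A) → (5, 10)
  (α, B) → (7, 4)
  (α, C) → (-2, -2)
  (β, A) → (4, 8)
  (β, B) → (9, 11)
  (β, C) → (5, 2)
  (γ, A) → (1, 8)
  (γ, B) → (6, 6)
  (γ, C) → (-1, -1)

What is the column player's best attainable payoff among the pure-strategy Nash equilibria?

(α, A) is a pure NE (the row player: 5 ≥ 4; the column player: 10 ≥ 4). The column player gets 10.
(β, B) is a pure NE (the row player: 9 ≥ 7; the column player: 11 ≥ 8). The column player gets 11.
Every other cell has a profitable deviation for at least one player. Highest of {10, 11} is 11.

11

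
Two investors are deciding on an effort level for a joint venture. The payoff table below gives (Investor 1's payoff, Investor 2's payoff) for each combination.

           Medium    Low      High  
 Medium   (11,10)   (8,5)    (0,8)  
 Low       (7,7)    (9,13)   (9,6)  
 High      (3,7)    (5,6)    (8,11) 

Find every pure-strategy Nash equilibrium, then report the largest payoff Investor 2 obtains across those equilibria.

13

Both Medium is a pure NE (Investor 1: 11 ≥ 7; Investor 2: 10 ≥ 8). Investor 2 gets 10.
Both Low is a pure NE (Investor 1: 9 ≥ 8; Investor 2: 13 ≥ 7). Investor 2 gets 13.
Every other cell has a profitable deviation for at least one player. Highest of {10, 13} is 13.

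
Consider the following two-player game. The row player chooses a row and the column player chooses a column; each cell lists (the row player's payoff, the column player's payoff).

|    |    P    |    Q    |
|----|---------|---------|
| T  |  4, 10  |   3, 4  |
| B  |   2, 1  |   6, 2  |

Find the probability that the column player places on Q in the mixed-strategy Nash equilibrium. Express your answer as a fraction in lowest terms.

2/5

The column player's mix q on P must make the row player indifferent between T and B.
The row player's payoff from T: 4q + 3(1−q). From B: 2q + 6(1−q).
Set equal: 2q = 3(1−q) → q = 3/5.
Probability on Q is 1 − 3/5 = 2/5.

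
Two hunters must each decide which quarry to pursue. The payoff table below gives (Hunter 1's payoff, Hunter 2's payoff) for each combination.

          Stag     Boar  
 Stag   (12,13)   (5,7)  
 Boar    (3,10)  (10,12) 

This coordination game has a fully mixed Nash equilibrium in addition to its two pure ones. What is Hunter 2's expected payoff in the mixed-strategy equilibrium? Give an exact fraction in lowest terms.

Hunter 1 mixes with probability p on Stag, chosen so Hunter 2 is indifferent: 13p + 10(1−p) = 7p + 12(1−p) gives p = 1/4.
Hunter 2's expected payoff is 13·1/4 + 10·3/4 = 43/4.

43/4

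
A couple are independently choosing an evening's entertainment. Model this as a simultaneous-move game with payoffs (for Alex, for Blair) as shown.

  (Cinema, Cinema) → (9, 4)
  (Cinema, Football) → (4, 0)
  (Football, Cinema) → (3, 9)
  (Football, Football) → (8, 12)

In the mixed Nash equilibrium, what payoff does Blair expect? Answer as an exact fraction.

48/7

Alex mixes with probability p on Cinema, chosen so Blair is indifferent: 4p + 9(1−p) = 0p + 12(1−p) gives p = 3/7.
Blair's expected payoff is 4·3/7 + 9·4/7 = 48/7.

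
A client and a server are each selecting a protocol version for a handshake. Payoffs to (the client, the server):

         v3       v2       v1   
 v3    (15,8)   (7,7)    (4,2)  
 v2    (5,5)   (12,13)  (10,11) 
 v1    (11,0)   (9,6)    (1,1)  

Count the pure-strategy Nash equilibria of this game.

Both v3: the client gets 15 (best alternative 11); the server gets 8 (best alternative 7). Neither deviates — NE.
Both v2: the client gets 12 (best alternative 9); the server gets 13 (best alternative 11). Neither deviates — NE.
Both v1 is not a NE: the client would switch to v2 (10 > 1).
No other cell survives both best-response checks, so there are 2 pure NE.

2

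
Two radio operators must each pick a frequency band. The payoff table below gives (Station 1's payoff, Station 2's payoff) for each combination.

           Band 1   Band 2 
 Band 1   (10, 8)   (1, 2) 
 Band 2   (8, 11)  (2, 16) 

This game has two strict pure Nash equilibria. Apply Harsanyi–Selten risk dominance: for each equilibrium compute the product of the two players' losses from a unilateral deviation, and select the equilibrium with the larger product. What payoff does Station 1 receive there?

At both Band 1: Station 1 loses 10 − 8 = 2 by deviating; Station 2 loses 8 − 2 = 6. Product = 2·6 = 12.
At both Band 2: Station 1 loses 2 − 1 = 1 by deviating; Station 2 loses 16 − 11 = 5. Product = 1·5 = 5.
12 > 5, so both Band 1 is risk-dominant. Station 1's payoff there is 10.

10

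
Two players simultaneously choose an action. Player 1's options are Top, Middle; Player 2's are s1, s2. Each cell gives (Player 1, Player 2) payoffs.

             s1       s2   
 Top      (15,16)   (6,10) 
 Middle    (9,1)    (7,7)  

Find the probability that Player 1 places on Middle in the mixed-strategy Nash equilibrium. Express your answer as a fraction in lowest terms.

Player 1's mix p on Top must make Player 2 indifferent between s1 and s2.
Player 2's payoff from s1: 16p + 1(1−p). From s2: 10p + 7(1−p).
Set equal: 6p = 6(1−p) → p = 6/12 = 1/2.
Probability on Middle is 1 − 1/2 = 1/2.

1/2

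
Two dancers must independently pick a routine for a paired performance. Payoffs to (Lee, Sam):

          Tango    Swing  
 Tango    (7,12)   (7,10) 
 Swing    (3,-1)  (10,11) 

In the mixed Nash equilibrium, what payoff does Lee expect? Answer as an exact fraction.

7

Sam mixes with probability q on Tango, chosen so Lee is indifferent: 7q + 7(1−q) = 3q + 10(1−q) gives q = 3/7.
Lee's expected payoff (from either row, since indifferent) is 7·3/7 + 7·4/7 = 7.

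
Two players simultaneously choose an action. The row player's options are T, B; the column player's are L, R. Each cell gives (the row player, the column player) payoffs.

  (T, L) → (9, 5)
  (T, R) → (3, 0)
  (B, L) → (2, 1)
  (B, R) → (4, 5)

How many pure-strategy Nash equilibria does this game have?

2

(T, L): the row player gets 9 (best alternative 2); the column player gets 5 (best alternative 0). Neither deviates — NE.
(B, R): the row player gets 4 (best alternative 3); the column player gets 5 (best alternative 1). Neither deviates — NE.
(T, R) is not a NE: the row player would switch to B (4 > 3).
No other cell survives both best-response checks, so there are 2 pure NE.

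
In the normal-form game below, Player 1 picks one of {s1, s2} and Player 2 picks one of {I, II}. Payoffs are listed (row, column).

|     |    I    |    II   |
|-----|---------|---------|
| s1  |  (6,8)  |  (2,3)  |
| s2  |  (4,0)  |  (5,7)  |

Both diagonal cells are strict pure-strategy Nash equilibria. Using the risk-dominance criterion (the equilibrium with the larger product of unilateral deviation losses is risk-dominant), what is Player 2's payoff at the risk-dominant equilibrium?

At (s1, I): Player 1 loses 6 − 4 = 2 by deviating; Player 2 loses 8 − 3 = 5. Product = 2·5 = 10.
At (s2, II): Player 1 loses 5 − 2 = 3 by deviating; Player 2 loses 7 − 0 = 7. Product = 3·7 = 21.
21 > 10, so (s2, II) is risk-dominant. Player 2's payoff there is 7.

7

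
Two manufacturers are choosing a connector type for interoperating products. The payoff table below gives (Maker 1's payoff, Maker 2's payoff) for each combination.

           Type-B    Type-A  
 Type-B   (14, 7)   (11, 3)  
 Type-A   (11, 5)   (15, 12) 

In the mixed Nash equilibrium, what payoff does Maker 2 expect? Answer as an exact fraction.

Maker 1 mixes with probability p on Type-B, chosen so Maker 2 is indifferent: 7p + 5(1−p) = 3p + 12(1−p) gives p = 7/11.
Maker 2's expected payoff is 7·7/11 + 5·4/11 = 69/11.

69/11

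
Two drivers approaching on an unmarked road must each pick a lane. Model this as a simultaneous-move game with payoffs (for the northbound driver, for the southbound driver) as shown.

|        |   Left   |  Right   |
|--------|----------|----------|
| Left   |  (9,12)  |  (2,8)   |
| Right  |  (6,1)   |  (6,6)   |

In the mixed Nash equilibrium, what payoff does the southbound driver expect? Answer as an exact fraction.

64/9

The northbound driver mixes with probability p on Left, chosen so the southbound driver is indifferent: 12p + 1(1−p) = 8p + 6(1−p) gives p = 5/9.
The southbound driver's expected payoff is 12·5/9 + 1·4/9 = 64/9.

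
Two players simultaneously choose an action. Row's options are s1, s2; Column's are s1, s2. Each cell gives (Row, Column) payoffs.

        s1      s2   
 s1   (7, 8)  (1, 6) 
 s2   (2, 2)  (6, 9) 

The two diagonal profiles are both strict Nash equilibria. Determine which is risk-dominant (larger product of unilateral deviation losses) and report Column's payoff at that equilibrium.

At both s1: Row loses 7 − 2 = 5 by deviating; Column loses 8 − 6 = 2. Product = 5·2 = 10.
At both s2: Row loses 6 − 1 = 5 by deviating; Column loses 9 − 2 = 7. Product = 5·7 = 35.
35 > 10, so both s2 is risk-dominant. Column's payoff there is 9.

9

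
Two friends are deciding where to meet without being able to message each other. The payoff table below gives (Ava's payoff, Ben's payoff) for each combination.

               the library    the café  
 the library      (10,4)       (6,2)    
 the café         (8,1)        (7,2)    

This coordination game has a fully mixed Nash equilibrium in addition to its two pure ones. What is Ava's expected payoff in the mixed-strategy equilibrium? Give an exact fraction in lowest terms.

22/3

Ben mixes with probability q on the library, chosen so Ava is indifferent: 10q + 6(1−q) = 8q + 7(1−q) gives q = 1/3.
Ava's expected payoff (from either row, since indifferent) is 10·1/3 + 6·2/3 = 22/3.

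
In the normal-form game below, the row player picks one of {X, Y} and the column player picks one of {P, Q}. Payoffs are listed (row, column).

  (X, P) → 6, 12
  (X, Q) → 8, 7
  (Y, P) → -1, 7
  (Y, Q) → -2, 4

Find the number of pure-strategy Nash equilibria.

(X, P): the row player gets 6 (best alternative -1); the column player gets 12 (best alternative 7). Neither deviates — NE.
(Y, Q) is not a NE: the row player would switch to X (8 > -2).
No other cell survives both best-response checks, so there is 1 pure NE.

1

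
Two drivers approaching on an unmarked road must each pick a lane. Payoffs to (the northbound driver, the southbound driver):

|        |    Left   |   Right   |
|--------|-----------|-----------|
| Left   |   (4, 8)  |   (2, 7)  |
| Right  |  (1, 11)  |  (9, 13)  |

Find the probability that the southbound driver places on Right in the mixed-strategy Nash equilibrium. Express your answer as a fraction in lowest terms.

The southbound driver's mix q on Left must make the northbound driver indifferent between Left and Right.
The northbound driver's payoff from Left: 4q + 2(1−q). From Right: 1q + 9(1−q).
Set equal: 3q = 7(1−q) → q = 7/10.
Probability on Right is 1 − 7/10 = 3/10.

3/10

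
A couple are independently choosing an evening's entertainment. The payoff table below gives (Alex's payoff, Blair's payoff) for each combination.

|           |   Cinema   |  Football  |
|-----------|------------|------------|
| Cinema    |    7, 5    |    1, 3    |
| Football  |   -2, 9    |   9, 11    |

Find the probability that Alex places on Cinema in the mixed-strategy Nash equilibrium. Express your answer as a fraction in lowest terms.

1/2

Alex's mix p on Cinema must make Blair indifferent between Cinema and Football.
Blair's payoff from Cinema: 5p + 9(1−p). From Football: 3p + 11(1−p).
Set equal: 2p = 2(1−p) → p = 2/4 = 1/2.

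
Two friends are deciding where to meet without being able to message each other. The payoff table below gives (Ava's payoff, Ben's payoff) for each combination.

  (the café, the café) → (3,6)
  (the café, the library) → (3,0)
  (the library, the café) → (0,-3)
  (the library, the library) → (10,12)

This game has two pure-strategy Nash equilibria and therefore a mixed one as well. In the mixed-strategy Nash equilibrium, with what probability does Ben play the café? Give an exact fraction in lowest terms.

Ben's mix q on the café must make Ava indifferent between the café and the library.
Ava's payoff from the café: 3q + 3(1−q). From the library: 0q + 10(1−q).
Set equal: 3q = 7(1−q) → q = 7/10.

7/10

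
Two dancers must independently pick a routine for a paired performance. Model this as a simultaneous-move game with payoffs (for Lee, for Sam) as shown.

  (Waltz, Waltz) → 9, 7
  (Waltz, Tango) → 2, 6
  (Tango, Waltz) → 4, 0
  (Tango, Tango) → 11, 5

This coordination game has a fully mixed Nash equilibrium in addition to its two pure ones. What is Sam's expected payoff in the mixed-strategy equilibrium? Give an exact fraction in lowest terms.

Lee mixes with probability p on Waltz, chosen so Sam is indifferent: 7p + 0(1−p) = 6p + 5(1−p) gives p = 5/6.
Sam's expected payoff is 7·5/6 + 0·1/6 = 35/6.

35/6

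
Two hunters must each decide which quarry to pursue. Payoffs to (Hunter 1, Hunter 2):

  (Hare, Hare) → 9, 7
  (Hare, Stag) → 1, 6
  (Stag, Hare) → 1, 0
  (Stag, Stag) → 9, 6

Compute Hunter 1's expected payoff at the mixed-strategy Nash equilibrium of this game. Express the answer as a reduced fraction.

5

Hunter 2 mixes with probability q on Hare, chosen so Hunter 1 is indifferent: 9q + 1(1−q) = 1q + 9(1−q) gives q = 1/2.
Hunter 1's expected payoff (from either row, since indifferent) is 9·1/2 + 1·1/2 = 5.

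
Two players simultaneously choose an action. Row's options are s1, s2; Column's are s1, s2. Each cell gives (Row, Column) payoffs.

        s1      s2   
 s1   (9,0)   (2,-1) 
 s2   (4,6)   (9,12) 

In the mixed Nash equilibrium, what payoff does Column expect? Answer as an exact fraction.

Row mixes with probability p on s1, chosen so Column is indifferent: 0p + 6(1−p) = (-1)p + 12(1−p) gives p = 6/7.
Column's expected payoff is 0·6/7 + 6·1/7 = 6/7.

6/7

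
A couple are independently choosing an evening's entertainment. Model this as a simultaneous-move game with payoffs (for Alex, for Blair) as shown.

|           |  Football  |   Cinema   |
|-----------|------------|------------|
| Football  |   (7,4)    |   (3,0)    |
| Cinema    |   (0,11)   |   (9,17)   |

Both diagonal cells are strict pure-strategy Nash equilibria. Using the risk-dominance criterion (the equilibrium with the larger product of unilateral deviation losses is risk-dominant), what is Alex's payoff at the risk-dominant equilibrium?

9

At both Football: Alex loses 7 − 0 = 7 by deviating; Blair loses 4 − 0 = 4. Product = 7·4 = 28.
At both Cinema: Alex loses 9 − 3 = 6 by deviating; Blair loses 17 − 11 = 6. Product = 6·6 = 36.
36 > 28, so both Cinema is risk-dominant. Alex's payoff there is 9.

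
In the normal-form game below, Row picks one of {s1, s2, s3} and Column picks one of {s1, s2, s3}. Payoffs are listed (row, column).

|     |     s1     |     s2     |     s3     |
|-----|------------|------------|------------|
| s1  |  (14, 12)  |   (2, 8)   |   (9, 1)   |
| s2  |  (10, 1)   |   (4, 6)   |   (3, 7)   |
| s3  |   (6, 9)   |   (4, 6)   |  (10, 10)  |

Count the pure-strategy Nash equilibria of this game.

2

Both s1: Row gets 14 (best alternative 10); Column gets 12 (best alternative 8). Neither deviates — NE.
Both s3: Row gets 10 (best alternative 9); Column gets 10 (best alternative 9). Neither deviates — NE.
Both s2 is not a NE: Column would switch to s3 (7 > 6).
No other cell survives both best-response checks, so there are 2 pure NE.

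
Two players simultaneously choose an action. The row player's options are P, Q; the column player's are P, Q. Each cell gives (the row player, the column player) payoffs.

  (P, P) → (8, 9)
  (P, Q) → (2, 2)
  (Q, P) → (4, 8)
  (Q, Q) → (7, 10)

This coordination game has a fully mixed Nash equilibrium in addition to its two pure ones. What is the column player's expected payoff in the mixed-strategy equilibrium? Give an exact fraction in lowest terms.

The row player mixes with probability p on P, chosen so the column player is indifferent: 9p + 8(1−p) = 2p + 10(1−p) gives p = 2/9.
The column player's expected payoff is 9·2/9 + 8·7/9 = 74/9.

74/9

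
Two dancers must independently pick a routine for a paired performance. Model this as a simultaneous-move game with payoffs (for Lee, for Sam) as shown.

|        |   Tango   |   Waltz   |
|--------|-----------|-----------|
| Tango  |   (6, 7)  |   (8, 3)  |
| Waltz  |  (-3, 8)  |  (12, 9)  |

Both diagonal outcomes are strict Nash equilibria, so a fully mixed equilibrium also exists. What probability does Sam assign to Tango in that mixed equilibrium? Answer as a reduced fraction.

4/13

Sam's mix q on Tango must make Lee indifferent between Tango and Waltz.
Lee's payoff from Tango: 6q + 8(1−q). From Waltz: (-3)q + 12(1−q).
Set equal: 9q = 4(1−q) → q = 4/13.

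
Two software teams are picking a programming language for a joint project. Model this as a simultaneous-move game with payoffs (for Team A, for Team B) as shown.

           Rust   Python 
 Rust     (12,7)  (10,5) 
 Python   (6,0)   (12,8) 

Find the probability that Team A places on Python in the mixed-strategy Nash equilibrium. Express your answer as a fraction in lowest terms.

Team A's mix p on Rust must make Team B indifferent between Rust and Python.
Team B's payoff from Rust: 7p + 0(1−p). From Python: 5p + 8(1−p).
Set equal: 2p = 8(1−p) → p = 8/10 = 4/5.
Probability on Python is 1 − 4/5 = 1/5.

1/5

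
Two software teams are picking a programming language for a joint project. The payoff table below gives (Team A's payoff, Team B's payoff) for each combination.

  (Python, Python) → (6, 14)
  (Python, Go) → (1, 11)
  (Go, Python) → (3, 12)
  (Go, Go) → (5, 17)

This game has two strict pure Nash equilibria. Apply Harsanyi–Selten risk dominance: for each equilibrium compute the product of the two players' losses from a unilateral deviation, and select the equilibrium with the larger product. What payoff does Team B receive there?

17

At both Python: Team A loses 6 − 3 = 3 by deviating; Team B loses 14 − 11 = 3. Product = 3·3 = 9.
At both Go: Team A loses 5 − 1 = 4 by deviating; Team B loses 17 − 12 = 5. Product = 4·5 = 20.
20 > 9, so both Go is risk-dominant. Team B's payoff there is 17.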